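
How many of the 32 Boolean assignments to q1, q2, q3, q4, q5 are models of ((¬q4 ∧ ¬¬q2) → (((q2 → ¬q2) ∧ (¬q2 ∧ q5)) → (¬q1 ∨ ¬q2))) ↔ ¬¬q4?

Initial set: {(((¬q4 ∧ ¬¬q2) → (((q2 → ¬q2) ∧ (¬q2 ∧ q5)) → (¬q1 ∨ ¬q2))) ↔ ¬¬q4)}.
(((¬q4 ∧ ¬¬q2) → (((q2 → ¬q2) ∧ (¬q2 ∧ q5)) → (¬q1 ∨ ¬q2))) ↔ ¬¬q4): β-rule — branch into ((¬q4 ∧ ¬¬q2) → (((q2 → ¬q2) ∧ (¬q2 ∧ q5)) → (¬q1 ∨ ¬q2))), ¬¬q4  //  ¬((¬q4 ∧ ¬¬q2) → (((q2 → ¬q2) ∧ (¬q2 ∧ q5)) → (¬q1 ∨ ¬q2))), ¬¬¬q4.
  branch 1 (add ((¬q4 ∧ ¬¬q2) → (((q2 → ¬q2) ∧ (¬q2 ∧ q5)) → (¬q1 ∨ ¬q2))), ¬¬q4):
    ¬¬q4: drop double negation, giving q4.
    ((¬q4 ∧ ¬¬q2) → (((q2 → ¬q2) ∧ (¬q2 ∧ q5)) → (¬q1 ∨ ¬q2))): β-rule — branch into ¬(¬q4 ∧ ¬¬q2)  //  (((q2 → ¬q2) ∧ (¬q2 ∧ q5)) → (¬q1 ∨ ¬q2)).
      branch 1.1 (add ¬(¬q4 ∧ ¬¬q2)):
        ¬(¬q4 ∧ ¬¬q2): β-rule — branch into ¬¬q4  //  ¬¬¬q2.
          branch 1.1.1 (add ¬¬q4):
            ○ open, literals {q4=true}.
          branch 1.1.2 (add ¬¬¬q2):
            ¬¬¬q2: drop double negation, giving ¬q2.
            ○ open, literals {q2=false, q4=true}.
      branch 1.2 (add (((q2 → ¬q2) ∧ (¬q2 ∧ q5)) → (¬q1 ∨ ¬q2))):
        (((q2 → ¬q2) ∧ (¬q2 ∧ q5)) → (¬q1 ∨ ¬q2)): β-rule — branch into ¬((q2 → ¬q2) ∧ (¬q2 ∧ q5))  //  (¬q1 ∨ ¬q2).
          branch 1.2.1 (add ¬((q2 → ¬q2) ∧ (¬q2 ∧ q5))):
            ¬((q2 → ¬q2) ∧ (¬q2 ∧ q5)): β-rule — branch into ¬(q2 → ¬q2)  //  ¬(¬q2 ∧ q5).
              branch 1.2.1.1 (add ¬(q2 → ¬q2)):
                ¬(q2 → ¬q2): α-rule — add q2, ¬¬q2.
                ○ open, literals {q2=true, q4=true}.
              branch 1.2.1.2 (add ¬(¬q2 ∧ q5)):
                ¬(¬q2 ∧ q5): β-rule — branch into ¬¬q2  //  ¬q5.
                  branch 1.2.1.2.1 (add ¬¬q2):
                    ○ open, literals {q2=true, q4=true}.
                  branch 1.2.1.2.2 (add ¬q5):
                    ○ open, literals {q4=true, q5=false}.
          branch 1.2.2 (add (¬q1 ∨ ¬q2)):
            (¬q1 ∨ ¬q2): β-rule — branch into ¬q1  //  ¬q2.
              branch 1.2.2.1 (add ¬q1):
                ○ open, literals {q1=false, q4=true}.
              branch 1.2.2.2 (add ¬q2):
                ○ open, literals {q2=false, q4=true}.
  branch 2 (add ¬((¬q4 ∧ ¬¬q2) → (((q2 → ¬q2) ∧ (¬q2 ∧ q5)) → (¬q1 ∨ ¬q2))), ¬¬¬q4):
    ¬((¬q4 ∧ ¬¬q2) → (((q2 → ¬q2) ∧ (¬q2 ∧ q5)) → (¬q1 ∨ ¬q2))): α-rule — add (¬q4 ∧ ¬¬q2), ¬(((q2 → ¬q2) ∧ (¬q2 ∧ q5)) → (¬q1 ∨ ¬q2)).
    ¬¬¬q4: drop double negation, giving ¬q4.
    (¬q4 ∧ ¬¬q2): α-rule — add ¬q4, ¬¬q2.
    ¬(((q2 → ¬q2) ∧ (¬q2 ∧ q5)) → (¬q1 ∨ ¬q2)): α-rule — add ((q2 → ¬q2) ∧ (¬q2 ∧ q5)), ¬(¬q1 ∨ ¬q2).
    ¬¬q2: drop double negation, giving q2.
    ((q2 → ¬q2) ∧ (¬q2 ∧ q5)): α-rule — add (q2 → ¬q2), (¬q2 ∧ q5).
    ¬(¬q1 ∨ ¬q2): α-rule — add ¬¬q1, ¬¬q2.
    (¬q2 ∧ q5): α-rule — add ¬q2, q5.
    × closes — contains both q2 and ¬q2.
1 branch closed, 7 open.
Each open branch fixes some atoms; the unmentioned ones are free. Counting distinct full assignments: branch {q4=true} (q1, q2, q3, q5) contributes 16 new; branch {q2=false, q4=true} (q1, q3, q5) contributes 0 new; branch {q2=true, q4=true} (q1, q3, q5) contributes 0 new; branch {q2=true, q4=true} (q1, q3, q5) contributes 0 new; branch {q4=true, q5=false} (q1, q2, q3) contributes 0 new; branch {q1=false, q4=true} (q2, q3, q5) contributes 0 new; branch {q2=false, q4=true} (q1, q3, q5) contributes 0 new. Total: 16.

16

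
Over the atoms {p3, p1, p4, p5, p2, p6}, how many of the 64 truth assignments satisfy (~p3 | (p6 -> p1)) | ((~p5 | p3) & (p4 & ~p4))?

Initial set: {((~p3 | (p6 -> p1)) | ((~p5 | p3) & (p4 & ~p4)))}.
((~p3 | (p6 -> p1)) | ((~p5 | p3) & (p4 & ~p4))): β-rule — branch into (~p3 | (p6 -> p1))  //  ((~p5 | p3) & (p4 & ~p4)).
  branch 1 (add (~p3 | (p6 -> p1))):
    (~p3 | (p6 -> p1)): β-rule — branch into ~p3  //  (p6 -> p1).
      branch 1.1 (add ~p3):
        ○ open, literals {p3=F}.
      branch 1.2 (add (p6 -> p1)):
        (p6 -> p1): β-rule — branch into ~p6  //  p1.
          branch 1.2.1 (add ~p6):
            ○ open, literals {p6=F}.
          branch 1.2.2 (add p1):
            ○ open, literals {p1=T}.
  branch 2 (add ((~p5 | p3) & (p4 & ~p4))):
    ((~p5 | p3) & (p4 & ~p4)): α-rule — add (~p5 | p3), (p4 & ~p4).
    (p4 & ~p4): α-rule — add p4, ~p4.
    × closes — contains both p4 and ~p4.
1 branch closed, 3 open.
Each open branch fixes some atoms; the unmentioned ones are free. Counting distinct full assignments: branch {p3=F} (p1, p4, p5, p2, p6) contributes 32 new; branch {p6=F} (p3, p1, p4, p5, p2) contributes 16 new; branch {p1=T} (p3, p4, p5, p2, p6) contributes 8 new. Total: 56.

56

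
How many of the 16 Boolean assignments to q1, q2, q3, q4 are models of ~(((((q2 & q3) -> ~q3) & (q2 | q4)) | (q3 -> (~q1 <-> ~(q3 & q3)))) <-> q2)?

9

Initial set: {~(((((q2 & q3) -> ~q3) & (q2 | q4)) | (q3 -> (~q1 <-> ~(q3 & q3)))) <-> q2)}.
~(((((q2 & q3) -> ~q3) & (q2 | q4)) | (q3 -> (~q1 <-> ~(q3 & q3)))) <-> q2): β-rule — branch into ((((q2 & q3) -> ~q3) & (q2 | q4)) | (q3 -> (~q1 <-> ~(q3 & q3)))), ~q2  //  ~((((q2 & q3) -> ~q3) & (q2 | q4)) | (q3 -> (~q1 <-> ~(q3 & q3)))), q2.
  branch 1 (add ((((q2 & q3) -> ~q3) & (q2 | q4)) | (q3 -> (~q1 <-> ~(q3 & q3)))), ~q2):
    ((((q2 & q3) -> ~q3) & (q2 | q4)) | (q3 -> (~q1 <-> ~(q3 & q3)))): β-rule — branch into (((q2 & q3) -> ~q3) & (q2 | q4))  //  (q3 -> (~q1 <-> ~(q3 & q3))).
      branch 1.1 (add (((q2 & q3) -> ~q3) & (q2 | q4))):
        (((q2 & q3) -> ~q3) & (q2 | q4)): α-rule — add ((q2 & q3) -> ~q3), (q2 | q4).
        ((q2 & q3) -> ~q3): β-rule — branch into ~(q2 & q3)  //  ~q3.
          branch 1.1.1 (add ~(q2 & q3)):
            (q2 | q4): β-rule — branch into q2  //  q4.
              branch 1.1.1.1 (add q2):
                × closes — contains both q2 and ~q2.
              branch 1.1.1.2 (add q4):
                ~(q2 & q3): β-rule — branch into ~q2  //  ~q3.
                  branch 1.1.1.2.1 (add ~q2):
                    ○ open, literals {q2=false, q4=true}.
                  branch 1.1.1.2.2 (add ~q3):
                    ○ open, literals {q2=false, q3=false, q4=true}.
          branch 1.1.2 (add ~q3):
            (q2 | q4): β-rule — branch into q2  //  q4.
              branch 1.1.2.1 (add q2):
                × closes — contains both q2 and ~q2.
              branch 1.1.2.2 (add q4):
                ○ open, literals {q2=false, q3=false, q4=true}.
      branch 1.2 (add (q3 -> (~q1 <-> ~(q3 & q3)))):
        (q3 -> (~q1 <-> ~(q3 & q3))): β-rule — branch into ~q3  //  (~q1 <-> ~(q3 & q3)).
          branch 1.2.1 (add ~q3):
            ○ open, literals {q2=false, q3=false}.
          branch 1.2.2 (add (~q1 <-> ~(q3 & q3))):
            (~q1 <-> ~(q3 & q3)): β-rule — branch into ~q1, ~(q3 & q3)  //  ~~q1, ~~(q3 & q3).
              branch 1.2.2.1 (add ~q1, ~(q3 & q3)):
                ~(q3 & q3): β-rule — branch into ~q3  //  ~q3.
                  branch 1.2.2.1.1 (add ~q3):
                    ○ open, literals {q1=false, q2=false, q3=false}.
                  branch 1.2.2.1.2 (add ~q3):
                    ○ open, literals {q1=false, q2=false, q3=false}.
              branch 1.2.2.2 (add ~~q1, ~~(q3 & q3)):
                ~~(q3 & q3): α-rule — add q3, q3.
                ○ open, literals {q1=true, q2=false, q3=true}.
  branch 2 (add ~((((q2 & q3) -> ~q3) & (q2 | q4)) | (q3 -> (~q1 <-> ~(q3 & q3)))), q2):
    ~((((q2 & q3) -> ~q3) & (q2 | q4)) | (q3 -> (~q1 <-> ~(q3 & q3)))): α-rule — add ~(((q2 & q3) -> ~q3) & (q2 | q4)), ~(q3 -> (~q1 <-> ~(q3 & q3))).
    ~(q3 -> (~q1 <-> ~(q3 & q3))): α-rule — add q3, ~(~q1 <-> ~(q3 & q3)).
    ~(((q2 & q3) -> ~q3) & (q2 | q4)): β-rule — branch into ~((q2 & q3) -> ~q3)  //  ~(q2 | q4).
      branch 2.1 (add ~((q2 & q3) -> ~q3)):
        ~((q2 & q3) -> ~q3): α-rule — add (q2 & q3), ~~q3.
        (q2 & q3): α-rule — add q2, q3.
        ~(~q1 <-> ~(q3 & q3)): β-rule — branch into ~q1, ~~(q3 & q3)  //  ~~q1, ~(q3 & q3).
          branch 2.1.1 (add ~q1, ~~(q3 & q3)):
            ~~(q3 & q3): α-rule — add q3, q3.
            ○ open, literals {q1=false, q2=true, q3=true}.
          branch 2.1.2 (add ~~q1, ~(q3 & q3)):
            ~(q3 & q3): β-rule — branch into ~q3  //  ~q3.
              branch 2.1.2.1 (add ~q3):
                × closes — contains both q3 and ~q3.
              branch 2.1.2.2 (add ~q3):
                × closes — contains both q3 and ~q3.
      branch 2.2 (add ~(q2 | q4)):
        ~(q2 | q4): α-rule — add ~q2, ~q4.
        × closes — contains both q2 and ~q2.
5 branches closed, 8 open.
Each open branch fixes some atoms; the unmentioned ones are free. Counting distinct full assignments: branch {q2=false, q4=true} (q1, q3) contributes 4 new; branch {q2=false, q3=false, q4=true} (q1) contributes 0 new; branch {q2=false, q3=false, q4=true} (q1) contributes 0 new; branch {q2=false, q3=false} (q1, q4) contributes 2 new; branch {q1=false, q2=false, q3=false} (q4) contributes 0 new; branch {q1=false, q2=false, q3=false} (q4) contributes 0 new; branch {q1=true, q2=false, q3=true} (q4) contributes 1 new; branch {q1=false, q2=true, q3=true} (q4) contributes 2 new. Total: 9.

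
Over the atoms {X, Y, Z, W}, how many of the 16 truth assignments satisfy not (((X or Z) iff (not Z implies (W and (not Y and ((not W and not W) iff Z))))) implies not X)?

Initial set: {T not (((X or Z) iff (not Z implies (W and (not Y and ((not W and not W) iff Z))))) implies not X)}.
T not (((X or Z) iff (not Z implies (W and (not Y and ((not W and not W) iff Z))))) implies not X): α-rule — add T ((X or Z) iff (not Z implies (W and (not Y and ((not W and not W) iff Z))))), F not X.
T ((X or Z) iff (not Z implies (W and (not Y and ((not W and not W) iff Z))))): β-rule — branch into T (X or Z), T (not Z implies (W and (not Y and ((not W and not W) iff Z))))  //  F (X or Z), F (not Z implies (W and (not Y and ((not W and not W) iff Z)))).
  branch 1 (add T (X or Z), T (not Z implies (W and (not Y and ((not W and not W) iff Z))))):
    T (X or Z): β-rule — branch into T X  //  T Z.
      branch 1.1 (add T X):
        T (not Z implies (W and (not Y and ((not W and not W) iff Z)))): β-rule — branch into F not Z  //  T (W and (not Y and ((not W and not W) iff Z))).
          branch 1.1.1 (add F not Z):
            ○ open, literals {X=true, Z=true}.
          branch 1.1.2 (add T (W and (not Y and ((not W and not W) iff Z)))):
            T (W and (not Y and ((not W and not W) iff Z))): α-rule — add T W, T (not Y and ((not W and not W) iff Z)).
            T (not Y and ((not W and not W) iff Z)): α-rule — add T not Y, T ((not W and not W) iff Z).
            T ((not W and not W) iff Z): β-rule — branch into T (not W and not W), T Z  //  F (not W and not W), F Z.
              branch 1.1.2.1 (add T (not W and not W), T Z):
                T (not W and not W): α-rule — add T not W, T not W.
                × closes — contains both W and not W.
              branch 1.1.2.2 (add F (not W and not W), F Z):
                F (not W and not W): β-rule — branch into F not W  //  F not W.
                  branch 1.1.2.2.1 (add F not W):
                    ○ open, literals {W=true, X=true, Y=false, Z=false}.
                  branch 1.1.2.2.2 (add F not W):
                    ○ open, literals {W=true, X=true, Y=false, Z=false}.
      branch 1.2 (add T Z):
        T (not Z implies (W and (not Y and ((not W and not W) iff Z)))): β-rule — branch into F not Z  //  T (W and (not Y and ((not W and not W) iff Z))).
          branch 1.2.1 (add F not Z):
            ○ open, literals {X=true, Z=true}.
          branch 1.2.2 (add T (W and (not Y and ((not W and not W) iff Z)))):
            T (W and (not Y and ((not W and not W) iff Z))): α-rule — add T W, T (not Y and ((not W and not W) iff Z)).
            T (not Y and ((not W and not W) iff Z)): α-rule — add T not Y, T ((not W and not W) iff Z).
            T ((not W and not W) iff Z): β-rule — branch into T (not W and not W), T Z  //  F (not W and not W), F Z.
              branch 1.2.2.1 (add T (not W and not W), T Z):
                T (not W and not W): α-rule — add T not W, T not W.
                × closes — contains both W and not W.
              branch 1.2.2.2 (add F (not W and not W), F Z):
                × closes — contains both Z and not Z.
  branch 2 (add F (X or Z), F (not Z implies (W and (not Y and ((not W and not W) iff Z))))):
    F (X or Z): α-rule — add F X, F Z.
    × closes — contains both X and not X.
4 branches closed, 4 open.
Each open branch fixes some atoms; the unmentioned ones are free. Counting distinct full assignments: branch {X=true, Z=true} (Y, W) contributes 4 new; branch {W=true, X=true, Y=false, Z=false} (none free) contributes 1 new; branch {W=true, X=true, Y=false, Z=false} (none free) contributes 0 new; branch {X=true, Z=true} (Y, W) contributes 0 new. Total: 5.

5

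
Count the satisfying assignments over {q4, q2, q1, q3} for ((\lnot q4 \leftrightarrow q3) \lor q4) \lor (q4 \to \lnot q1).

16

Initial set: {(((\lnot q4 \leftrightarrow q3) \lor q4) \lor (q4 \to \lnot q1))}.
(((\lnot q4 \leftrightarrow q3) \lor q4) \lor (q4 \to \lnot q1)): β-rule — branch into ((\lnot q4 \leftrightarrow q3) \lor q4)  //  (q4 \to \lnot q1).
  branch 1 (add ((\lnot q4 \leftrightarrow q3) \lor q4)):
    ((\lnot q4 \leftrightarrow q3) \lor q4): β-rule — branch into (\lnot q4 \leftrightarrow q3)  //  q4.
      branch 1.1 (add (\lnot q4 \leftrightarrow q3)):
        (\lnot q4 \leftrightarrow q3): β-rule — branch into \lnot q4, q3  //  \lnot \lnot q4, \lnot q3.
          branch 1.1.1 (add \lnot q4, q3):
            ○ open, literals {q3=true, q4=false}.
          branch 1.1.2 (add \lnot \lnot q4, \lnot q3):
            ○ open, literals {q3=false, q4=true}.
      branch 1.2 (add q4):
        ○ open, literals {q4=true}.
  branch 2 (add (q4 \to \lnot q1)):
    (q4 \to \lnot q1): β-rule — branch into \lnot q4  //  \lnot q1.
      branch 2.1 (add \lnot q4):
        ○ open, literals {q4=false}.
      branch 2.2 (add \lnot q1):
        ○ open, literals {q1=false}.
0 branches closed, 5 open.
Each open branch fixes some atoms; the unmentioned ones are free. Counting distinct full assignments: branch {q3=true, q4=false} (q2, q1) contributes 4 new; branch {q3=false, q4=true} (q2, q1) contributes 4 new; branch {q4=true} (q2, q1, q3) contributes 4 new; branch {q4=false} (q2, q1, q3) contributes 4 new; branch {q1=false} (q4, q2, q3) contributes 0 new. Total: 16.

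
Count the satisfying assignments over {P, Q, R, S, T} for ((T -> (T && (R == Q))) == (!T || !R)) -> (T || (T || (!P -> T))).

24

Initial set: {T (((T -> (T && (R == Q))) == (!T || !R)) -> (T || (T || (!P -> T))))}.
T (((T -> (T && (R == Q))) == (!T || !R)) -> (T || (T || (!P -> T)))): β-rule — branch into F ((T -> (T && (R == Q))) == (!T || !R))  //  T (T || (T || (!P -> T))).
  branch 1 (add F ((T -> (T && (R == Q))) == (!T || !R))):
    F ((T -> (T && (R == Q))) == (!T || !R)): β-rule — branch into T (T -> (T && (R == Q))), F (!T || !R)  //  F (T -> (T && (R == Q))), T (!T || !R).
      branch 1.1 (add T (T -> (T && (R == Q))), F (!T || !R)):
        F (!T || !R): α-rule — add F !T, F !R.
        T (T -> (T && (R == Q))): β-rule — branch into F T  //  T (T && (R == Q)).
          branch 1.1.1 (add F T):
            × closes — contains both T and !T.
          branch 1.1.2 (add T (T && (R == Q))):
            T (T && (R == Q)): α-rule — add T T, T (R == Q).
            T (R == Q): β-rule — branch into T R, T Q  //  F R, F Q.
              branch 1.1.2.1 (add T R, T Q):
                ○ open, literals {Q=1, R=1, T=1}.
              branch 1.1.2.2 (add F R, F Q):
                × closes — contains both R and !R.
      branch 1.2 (add F (T -> (T && (R == Q))), T (!T || !R)):
        F (T -> (T && (R == Q))): α-rule — add T T, F (T && (R == Q)).
        T (!T || !R): β-rule — branch into T !T  //  T !R.
          branch 1.2.1 (add T !T):
            × closes — contains both T and !T.
          branch 1.2.2 (add T !R):
            F (T && (R == Q)): β-rule — branch into F T  //  F (R == Q).
              branch 1.2.2.1 (add F T):
                × closes — contains both T and !T.
              branch 1.2.2.2 (add F (R == Q)):
                F (R == Q): β-rule — branch into T R, F Q  //  F R, T Q.
                  branch 1.2.2.2.1 (add T R, F Q):
                    × closes — contains both R and !R.
                  branch 1.2.2.2.2 (add F R, T Q):
                    ○ open, literals {Q=1, R=0, T=1}.
  branch 2 (add T (T || (T || (!P -> T)))):
    T (T || (T || (!P -> T))): β-rule — branch into T T  //  T (T || (!P -> T)).
      branch 2.1 (add T T):
        ○ open, literals {T=1}.
      branch 2.2 (add T (T || (!P -> T))):
        T (T || (!P -> T)): β-rule — branch into T T  //  T (!P -> T).
          branch 2.2.1 (add T T):
            ○ open, literals {T=1}.
          branch 2.2.2 (add T (!P -> T)):
            T (!P -> T): β-rule — branch into F !P  //  T T.
              branch 2.2.2.1 (add F !P):
                ○ open, literals {P=1}.
              branch 2.2.2.2 (add T T):
                ○ open, literals {T=1}.
5 branches closed, 6 open.
Each open branch fixes some atoms; the unmentioned ones are free. Counting distinct full assignments: branch {Q=1, R=1, T=1} (P, S) contributes 4 new; branch {Q=1, R=0, T=1} (P, S) contributes 4 new; branch {T=1} (P, Q, R, S) contributes 8 new; branch {T=1} (P, Q, R, S) contributes 0 new; branch {P=1} (Q, R, S, T) contributes 8 new; branch {T=1} (P, Q, R, S) contributes 0 new. Total: 24.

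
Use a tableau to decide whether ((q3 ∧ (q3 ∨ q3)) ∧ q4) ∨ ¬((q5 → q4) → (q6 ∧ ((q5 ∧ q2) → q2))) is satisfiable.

Initial set: {(((q3 ∧ (q3 ∨ q3)) ∧ q4) ∨ ¬((q5 → q4) → (q6 ∧ ((q5 ∧ q2) → q2))))}.
(((q3 ∧ (q3 ∨ q3)) ∧ q4) ∨ ¬((q5 → q4) → (q6 ∧ ((q5 ∧ q2) → q2)))): β-rule — branch into ((q3 ∧ (q3 ∨ q3)) ∧ q4)  //  ¬((q5 → q4) → (q6 ∧ ((q5 ∧ q2) → q2))).
  branch 1 (add ((q3 ∧ (q3 ∨ q3)) ∧ q4)):
    ((q3 ∧ (q3 ∨ q3)) ∧ q4): α-rule — add (q3 ∧ (q3 ∨ q3)), q4.
    (q3 ∧ (q3 ∨ q3)): α-rule — add q3, (q3 ∨ q3).
    (q3 ∨ q3): β-rule — branch into q3  //  q3.
      branch 1.1 (add q3):
        ○ open, literals {q3=T, q4=T}.
      branch 1.2 (add q3):
        ○ open, literals {q3=T, q4=T}.
  branch 2 (add ¬((q5 → q4) → (q6 ∧ ((q5 ∧ q2) → q2)))):
    ¬((q5 → q4) → (q6 ∧ ((q5 ∧ q2) → q2))): α-rule — add (q5 → q4), ¬(q6 ∧ ((q5 ∧ q2) → q2)).
    (q5 → q4): β-rule — branch into ¬q5  //  q4.
      branch 2.1 (add ¬q5):
        ¬(q6 ∧ ((q5 ∧ q2) → q2)): β-rule — branch into ¬q6  //  ¬((q5 ∧ q2) → q2).
          branch 2.1.1 (add ¬q6):
            ○ open, literals {q5=F, q6=F}.
          branch 2.1.2 (add ¬((q5 ∧ q2) → q2)):
            ¬((q5 ∧ q2) → q2): α-rule — add (q5 ∧ q2), ¬q2.
            (q5 ∧ q2): α-rule — add q5, q2.
            × closes — contains both q5 and ¬q5.
      branch 2.2 (add q4):
        ¬(q6 ∧ ((q5 ∧ q2) → q2)): β-rule — branch into ¬q6  //  ¬((q5 ∧ q2) → q2).
          branch 2.2.1 (add ¬q6):
            ○ open, literals {q4=T, q6=F}.
          branch 2.2.2 (add ¬((q5 ∧ q2) → q2)):
            ¬((q5 ∧ q2) → q2): α-rule — add (q5 ∧ q2), ¬q2.
            (q5 ∧ q2): α-rule — add q5, q2.
            × closes — contains both q2 and ¬q2.
2 branches closed, 4 open.
An open branch gives a satisfying assignment: q3=T, q4=T.

Satisfiable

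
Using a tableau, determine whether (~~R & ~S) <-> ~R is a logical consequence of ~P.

Initial set: {T ~P; F ((~~R & ~S) <-> ~R)}.
F ((~~R & ~S) <-> ~R): β-rule — branch into T (~~R & ~S), F ~R  //  F (~~R & ~S), T ~R.
  branch 1 (add T (~~R & ~S), F ~R):
    T (~~R & ~S): α-rule — add T ~~R, T ~S.
    T ~~R: drop double negation, giving T R.
    ○ open, literals {P=false, R=true, S=false}.
  branch 2 (add F (~~R & ~S), T ~R):
    F (~~R & ~S): β-rule — branch into F ~~R  //  F ~S.
      branch 2.1 (add F ~~R):
        F ~~R: drop double negation, giving F R.
        ○ open, literals {P=false, R=false}.
      branch 2.2 (add F ~S):
        ○ open, literals {P=false, R=false, S=true}.
0 branches closed, 3 open.
An open branch gives a countermodel: P=false, R=true, S=false (unmentioned atoms arbitrary); the premises hold there but the conclusion fails.

No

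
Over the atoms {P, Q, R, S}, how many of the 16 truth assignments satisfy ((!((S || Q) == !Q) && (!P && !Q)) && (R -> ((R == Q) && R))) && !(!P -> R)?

1

Initial set: {(((!((S || Q) == !Q) && (!P && !Q)) && (R -> ((R == Q) && R))) && !(!P -> R))}.
(((!((S || Q) == !Q) && (!P && !Q)) && (R -> ((R == Q) && R))) && !(!P -> R)): α-rule — add ((!((S || Q) == !Q) && (!P && !Q)) && (R -> ((R == Q) && R))), !(!P -> R).
((!((S || Q) == !Q) && (!P && !Q)) && (R -> ((R == Q) && R))): α-rule — add (!((S || Q) == !Q) && (!P && !Q)), (R -> ((R == Q) && R)).
!(!P -> R): α-rule — add !P, !R.
(!((S || Q) == !Q) && (!P && !Q)): α-rule — add !((S || Q) == !Q), (!P && !Q).
(!P && !Q): α-rule — add !P, !Q.
(R -> ((R == Q) && R)): β-rule — branch into !R  //  ((R == Q) && R).
  branch 1 (add !R):
    !((S || Q) == !Q): β-rule — branch into (S || Q), !!Q  //  !(S || Q), !Q.
      branch 1.1 (add (S || Q), !!Q):
        × closes — contains both Q and !Q.
      branch 1.2 (add !(S || Q), !Q):
        !(S || Q): α-rule — add !S, !Q.
        ○ open, literals {P=0, Q=0, R=0, S=0}.
  branch 2 (add ((R == Q) && R)):
    ((R == Q) && R): α-rule — add (R == Q), R.
    × closes — contains both R and !R.
2 branches closed, 1 open.
Each open branch fixes some atoms; the unmentioned ones are free. Counting distinct full assignments: branch {P=0, Q=0, R=0, S=0} (none free) contributes 1 new. Total: 1.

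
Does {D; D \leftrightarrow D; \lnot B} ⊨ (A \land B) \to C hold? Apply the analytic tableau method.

Initial set: {D; (D \leftrightarrow D); \lnot B; \lnot ((A \land B) \to C)}.
\lnot ((A \land B) \to C): α-rule — add (A \land B), \lnot C.
(A \land B): α-rule — add A, B.
× closes — contains both B and \lnot B.
All 1 branch closes.
Every branch closed, so the premises entail the conclusion.

Yes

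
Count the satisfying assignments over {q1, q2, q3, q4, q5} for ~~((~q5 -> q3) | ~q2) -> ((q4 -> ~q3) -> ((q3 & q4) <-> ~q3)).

Initial set: {(~~((~q5 -> q3) | ~q2) -> ((q4 -> ~q3) -> ((q3 & q4) <-> ~q3)))}.
(~~((~q5 -> q3) | ~q2) -> ((q4 -> ~q3) -> ((q3 & q4) <-> ~q3))): β-rule — branch into ~~~((~q5 -> q3) | ~q2)  //  ((q4 -> ~q3) -> ((q3 & q4) <-> ~q3)).
  branch 1 (add ~~~((~q5 -> q3) | ~q2)):
    ~~~((~q5 -> q3) | ~q2): drop double negation, giving ~((~q5 -> q3) | ~q2).
    ~((~q5 -> q3) | ~q2): α-rule — add ~(~q5 -> q3), ~~q2.
    ~(~q5 -> q3): α-rule — add ~q5, ~q3.
    ○ open, literals {q2=true, q3=false, q5=false}.
  branch 2 (add ((q4 -> ~q3) -> ((q3 & q4) <-> ~q3))):
    ((q4 -> ~q3) -> ((q3 & q4) <-> ~q3)): β-rule — branch into ~(q4 -> ~q3)  //  ((q3 & q4) <-> ~q3).
      branch 2.1 (add ~(q4 -> ~q3)):
        ~(q4 -> ~q3): α-rule — add q4, ~~q3.
        ○ open, literals {q3=true, q4=true}.
      branch 2.2 (add ((q3 & q4) <-> ~q3)):
        ((q3 & q4) <-> ~q3): β-rule — branch into (q3 & q4), ~q3  //  ~(q3 & q4), ~~q3.
          branch 2.2.1 (add (q3 & q4), ~q3):
            (q3 & q4): α-rule — add q3, q4.
            × closes — contains both q3 and ~q3.
          branch 2.2.2 (add ~(q3 & q4), ~~q3):
            ~(q3 & q4): β-rule — branch into ~q3  //  ~q4.
              branch 2.2.2.1 (add ~q3):
                × closes — contains both q3 and ~q3.
              branch 2.2.2.2 (add ~q4):
                ○ open, literals {q3=true, q4=false}.
2 branches closed, 3 open.
Each open branch fixes some atoms; the unmentioned ones are free. Counting distinct full assignments: branch {q2=true, q3=false, q5=false} (q1, q4) contributes 4 new; branch {q3=true, q4=true} (q1, q2, q5) contributes 8 new; branch {q3=true, q4=false} (q1, q2, q5) contributes 8 new. Total: 20.

20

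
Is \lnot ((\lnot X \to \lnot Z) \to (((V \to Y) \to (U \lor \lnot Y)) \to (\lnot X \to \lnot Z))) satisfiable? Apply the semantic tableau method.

Initial set: {\lnot ((\lnot X \to \lnot Z) \to (((V \to Y) \to (U \lor \lnot Y)) \to (\lnot X \to \lnot Z)))}.
\lnot ((\lnot X \to \lnot Z) \to (((V \to Y) \to (U \lor \lnot Y)) \to (\lnot X \to \lnot Z))): α-rule — add (\lnot X \to \lnot Z), \lnot (((V \to Y) \to (U \lor \lnot Y)) \to (\lnot X \to \lnot Z)).
\lnot (((V \to Y) \to (U \lor \lnot Y)) \to (\lnot X \to \lnot Z)): α-rule — add ((V \to Y) \to (U \lor \lnot Y)), \lnot (\lnot X \to \lnot Z).
\lnot (\lnot X \to \lnot Z): α-rule — add \lnot X, \lnot \lnot Z.
(\lnot X \to \lnot Z): β-rule — branch into \lnot \lnot X  //  \lnot Z.
  branch 1 (add \lnot \lnot X):
    × closes — contains both X and \lnot X.
  branch 2 (add \lnot Z):
    × closes — contains both Z and \lnot Z.
All 2 branches close.
Every branch closed; the formula is unsatisfiable.

Unsatisfiable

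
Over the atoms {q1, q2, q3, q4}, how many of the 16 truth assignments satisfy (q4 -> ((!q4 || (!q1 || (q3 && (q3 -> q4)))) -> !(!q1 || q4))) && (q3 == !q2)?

5

Initial set: {((q4 -> ((!q4 || (!q1 || (q3 && (q3 -> q4)))) -> !(!q1 || q4))) && (q3 == !q2))}.
((q4 -> ((!q4 || (!q1 || (q3 && (q3 -> q4)))) -> !(!q1 || q4))) && (q3 == !q2)): α-rule — add (q4 -> ((!q4 || (!q1 || (q3 && (q3 -> q4)))) -> !(!q1 || q4))), (q3 == !q2).
(q4 -> ((!q4 || (!q1 || (q3 && (q3 -> q4)))) -> !(!q1 || q4))): β-rule — branch into !q4  //  ((!q4 || (!q1 || (q3 && (q3 -> q4)))) -> !(!q1 || q4)).
  branch 1 (add !q4):
    (q3 == !q2): β-rule — branch into q3, !q2  //  !q3, !!q2.
      branch 1.1 (add q3, !q2):
        ○ open, literals {q2=F, q3=T, q4=F}.
      branch 1.2 (add !q3, !!q2):
        ○ open, literals {q2=T, q3=F, q4=F}.
  branch 2 (add ((!q4 || (!q1 || (q3 && (q3 -> q4)))) -> !(!q1 || q4))):
    (q3 == !q2): β-rule — branch into q3, !q2  //  !q3, !!q2.
      branch 2.1 (add q3, !q2):
        ((!q4 || (!q1 || (q3 && (q3 -> q4)))) -> !(!q1 || q4)): β-rule — branch into !(!q4 || (!q1 || (q3 && (q3 -> q4))))  //  !(!q1 || q4).
          branch 2.1.1 (add !(!q4 || (!q1 || (q3 && (q3 -> q4))))):
            !(!q4 || (!q1 || (q3 && (q3 -> q4)))): α-rule — add !!q4, !(!q1 || (q3 && (q3 -> q4))).
            !(!q1 || (q3 && (q3 -> q4))): α-rule — add !!q1, !(q3 && (q3 -> q4)).
            !(q3 && (q3 -> q4)): β-rule — branch into !q3  //  !(q3 -> q4).
              branch 2.1.1.1 (add !q3):
                × closes — contains both q3 and !q3.
              branch 2.1.1.2 (add !(q3 -> q4)):
                !(q3 -> q4): α-rule — add q3, !q4.
                × closes — contains both q4 and !q4.
          branch 2.1.2 (add !(!q1 || q4)):
            !(!q1 || q4): α-rule — add !!q1, !q4.
            ○ open, literals {q1=T, q2=F, q3=T, q4=F}.
      branch 2.2 (add !q3, !!q2):
        ((!q4 || (!q1 || (q3 && (q3 -> q4)))) -> !(!q1 || q4)): β-rule — branch into !(!q4 || (!q1 || (q3 && (q3 -> q4))))  //  !(!q1 || q4).
          branch 2.2.1 (add !(!q4 || (!q1 || (q3 && (q3 -> q4))))):
            !(!q4 || (!q1 || (q3 && (q3 -> q4)))): α-rule — add !!q4, !(!q1 || (q3 && (q3 -> q4))).
            !(!q1 || (q3 && (q3 -> q4))): α-rule — add !!q1, !(q3 && (q3 -> q4)).
            !(q3 && (q3 -> q4)): β-rule — branch into !q3  //  !(q3 -> q4).
              branch 2.2.1.1 (add !q3):
                ○ open, literals {q1=T, q2=T, q3=F, q4=T}.
              branch 2.2.1.2 (add !(q3 -> q4)):
                !(q3 -> q4): α-rule — add q3, !q4.
                × closes — contains both q3 and !q3.
          branch 2.2.2 (add !(!q1 || q4)):
            !(!q1 || q4): α-rule — add !!q1, !q4.
            ○ open, literals {q1=T, q2=T, q3=F, q4=F}.
3 branches closed, 5 open.
Each open branch fixes some atoms; the unmentioned ones are free. Counting distinct full assignments: branch {q2=F, q3=T, q4=F} (q1) contributes 2 new; branch {q2=T, q3=F, q4=F} (q1) contributes 2 new; branch {q1=T, q2=F, q3=T, q4=F} (none free) contributes 0 new; branch {q1=T, q2=T, q3=F, q4=T} (none free) contributes 1 new; branch {q1=T, q2=T, q3=F, q4=F} (none free) contributes 0 new. Total: 5.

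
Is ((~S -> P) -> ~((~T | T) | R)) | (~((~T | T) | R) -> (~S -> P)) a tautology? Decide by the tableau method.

Valid

Assume the negation and expand:
Initial set: {~(((~S -> P) -> ~((~T | T) | R)) | (~((~T | T) | R) -> (~S -> P)))}.
~(((~S -> P) -> ~((~T | T) | R)) | (~((~T | T) | R) -> (~S -> P))): α-rule — add ~((~S -> P) -> ~((~T | T) | R)), ~(~((~T | T) | R) -> (~S -> P)).
~((~S -> P) -> ~((~T | T) | R)): α-rule — add (~S -> P), ~~((~T | T) | R).
~(~((~T | T) | R) -> (~S -> P)): α-rule — add ~((~T | T) | R), ~(~S -> P).
~((~T | T) | R): α-rule — add ~(~T | T), ~R.
~(~S -> P): α-rule — add ~S, ~P.
~(~T | T): α-rule — add ~~T, ~T.
× closes — contains both T and ~T.
All 1 branch closes.
Every branch closed, so the negation is unsatisfiable and the formula is valid.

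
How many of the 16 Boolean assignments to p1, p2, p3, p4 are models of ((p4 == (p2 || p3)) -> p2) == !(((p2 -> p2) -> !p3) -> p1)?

Initial set: {T (((p4 == (p2 || p3)) -> p2) == !(((p2 -> p2) -> !p3) -> p1))}.
T (((p4 == (p2 || p3)) -> p2) == !(((p2 -> p2) -> !p3) -> p1)): β-rule — branch into T ((p4 == (p2 || p3)) -> p2), T !(((p2 -> p2) -> !p3) -> p1)  //  F ((p4 == (p2 || p3)) -> p2), F !(((p2 -> p2) -> !p3) -> p1).
  branch 1 (add T ((p4 == (p2 || p3)) -> p2), T !(((p2 -> p2) -> !p3) -> p1)):
    T !(((p2 -> p2) -> !p3) -> p1): α-rule — add T ((p2 -> p2) -> !p3), F p1.
    T ((p4 == (p2 || p3)) -> p2): β-rule — branch into F (p4 == (p2 || p3))  //  T p2.
      branch 1.1 (add F (p4 == (p2 || p3))):
        T ((p2 -> p2) -> !p3): β-rule — branch into F (p2 -> p2)  //  T !p3.
          branch 1.1.1 (add F (p2 -> p2)):
            F (p2 -> p2): α-rule — add T p2, F p2.
            × closes — contains both p2 and !p2.
          branch 1.1.2 (add T !p3):
            F (p4 == (p2 || p3)): β-rule — branch into T p4, F (p2 || p3)  //  F p4, T (p2 || p3).
              branch 1.1.2.1 (add T p4, F (p2 || p3)):
                F (p2 || p3): α-rule — add F p2, F p3.
                ○ open, literals {p1=F, p2=F, p3=F, p4=T}.
              branch 1.1.2.2 (add F p4, T (p2 || p3)):
                T (p2 || p3): β-rule — branch into T p2  //  T p3.
                  branch 1.1.2.2.1 (add T p2):
                    ○ open, literals {p1=F, p2=T, p3=F, p4=F}.
                  branch 1.1.2.2.2 (add T p3):
                    × closes — contains both p3 and !p3.
      branch 1.2 (add T p2):
        T ((p2 -> p2) -> !p3): β-rule — branch into F (p2 -> p2)  //  T !p3.
          branch 1.2.1 (add F (p2 -> p2)):
            F (p2 -> p2): α-rule — add T p2, F p2.
            × closes — contains both p2 and !p2.
          branch 1.2.2 (add T !p3):
            ○ open, literals {p1=F, p2=T, p3=F}.
  branch 2 (add F ((p4 == (p2 || p3)) -> p2), F !(((p2 -> p2) -> !p3) -> p1)):
    F ((p4 == (p2 || p3)) -> p2): α-rule — add T (p4 == (p2 || p3)), F p2.
    F !(((p2 -> p2) -> !p3) -> p1): β-rule — branch into F ((p2 -> p2) -> !p3)  //  T p1.
      branch 2.1 (add F ((p2 -> p2) -> !p3)):
        F ((p2 -> p2) -> !p3): α-rule — add T (p2 -> p2), F !p3.
        T (p4 == (p2 || p3)): β-rule — branch into T p4, T (p2 || p3)  //  F p4, F (p2 || p3).
          branch 2.1.1 (add T p4, T (p2 || p3)):
            T (p2 -> p2): β-rule — branch into F p2  //  T p2.
              branch 2.1.1.1 (add F p2):
                T (p2 || p3): β-rule — branch into T p2  //  T p3.
                  branch 2.1.1.1.1 (add T p2):
                    × closes — contains both p2 and !p2.
                  branch 2.1.1.1.2 (add T p3):
                    ○ open, literals {p2=F, p3=T, p4=T}.
              branch 2.1.1.2 (add T p2):
                × closes — contains both p2 and !p2.
          branch 2.1.2 (add F p4, F (p2 || p3)):
            F (p2 || p3): α-rule — add F p2, F p3.
            × closes — contains both p3 and !p3.
      branch 2.2 (add T p1):
        T (p4 == (p2 || p3)): β-rule — branch into T p4, T (p2 || p3)  //  F p4, F (p2 || p3).
          branch 2.2.1 (add T p4, T (p2 || p3)):
            T (p2 || p3): β-rule — branch into T p2  //  T p3.
              branch 2.2.1.1 (add T p2):
                × closes — contains both p2 and !p2.
              branch 2.2.1.2 (add T p3):
                ○ open, literals {p1=T, p2=F, p3=T, p4=T}.
          branch 2.2.2 (add F p4, F (p2 || p3)):
            F (p2 || p3): α-rule — add F p2, F p3.
            ○ open, literals {p1=T, p2=F, p3=F, p4=F}.
7 branches closed, 6 open.
Each open branch fixes some atoms; the unmentioned ones are free. Counting distinct full assignments: branch {p1=F, p2=F, p3=F, p4=T} (none free) contributes 1 new; branch {p1=F, p2=T, p3=F, p4=F} (none free) contributes 1 new; branch {p1=F, p2=T, p3=F} (p4) contributes 1 new; branch {p2=F, p3=T, p4=T} (p1) contributes 2 new; branch {p1=T, p2=F, p3=T, p4=T} (none free) contributes 0 new; branch {p1=T, p2=F, p3=F, p4=F} (none free) contributes 1 new. Total: 6.

6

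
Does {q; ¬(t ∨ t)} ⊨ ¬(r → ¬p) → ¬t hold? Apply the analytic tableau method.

Initial set: {q; ¬(t ∨ t); ¬(¬(r → ¬p) → ¬t)}.
¬(t ∨ t): α-rule — add ¬t, ¬t.
¬(¬(r → ¬p) → ¬t): α-rule — add ¬(r → ¬p), ¬¬t.
× closes — contains both t and ¬t.
All 1 branch closes.
Every branch closed, so the premises entail the conclusion.

Yes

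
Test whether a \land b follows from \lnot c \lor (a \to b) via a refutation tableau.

No

Initial set: {(\lnot c \lor (a \to b)); \lnot (a \land b)}.
(\lnot c \lor (a \to b)): β-rule — branch into \lnot c  //  (a \to b).
  branch 1 (add \lnot c):
    \lnot (a \land b): β-rule — branch into \lnot a  //  \lnot b.
      branch 1.1 (add \lnot a):
        ○ open, literals {a=false, c=false}.
      branch 1.2 (add \lnot b):
        ○ open, literals {b=false, c=false}.
  branch 2 (add (a \to b)):
    \lnot (a \land b): β-rule — branch into \lnot a  //  \lnot b.
      branch 2.1 (add \lnot a):
        (a \to b): β-rule — branch into \lnot a  //  b.
          branch 2.1.1 (add \lnot a):
            ○ open, literals {a=false}.
          branch 2.1.2 (add b):
            ○ open, literals {a=false, b=true}.
      branch 2.2 (add \lnot b):
        (a \to b): β-rule — branch into \lnot a  //  b.
          branch 2.2.1 (add \lnot a):
            ○ open, literals {a=false, b=false}.
          branch 2.2.2 (add b):
            × closes — contains both b and \lnot b.
1 branch closed, 5 open.
An open branch gives a countermodel: a=false, c=false (unmentioned atoms arbitrary); the premises hold there but the conclusion fails.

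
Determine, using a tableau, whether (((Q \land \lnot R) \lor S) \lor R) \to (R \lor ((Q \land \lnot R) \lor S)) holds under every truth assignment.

Assume the negation and expand:
Initial set: {\lnot ((((Q \land \lnot R) \lor S) \lor R) \to (R \lor ((Q \land \lnot R) \lor S)))}.
\lnot ((((Q \land \lnot R) \lor S) \lor R) \to (R \lor ((Q \land \lnot R) \lor S))): α-rule — add (((Q \land \lnot R) \lor S) \lor R), \lnot (R \lor ((Q \land \lnot R) \lor S)).
\lnot (R \lor ((Q \land \lnot R) \lor S)): α-rule — add \lnot R, \lnot ((Q \land \lnot R) \lor S).
\lnot ((Q \land \lnot R) \lor S): α-rule — add \lnot (Q \land \lnot R), \lnot S.
(((Q \land \lnot R) \lor S) \lor R): β-rule — branch into ((Q \land \lnot R) \lor S)  //  R.
  branch 1 (add ((Q \land \lnot R) \lor S)):
    \lnot (Q \land \lnot R): β-rule — branch into \lnot Q  //  \lnot \lnot R.
      branch 1.1 (add \lnot Q):
        ((Q \land \lnot R) \lor S): β-rule — branch into (Q \land \lnot R)  //  S.
          branch 1.1.1 (add (Q \land \lnot R)):
            (Q \land \lnot R): α-rule — add Q, \lnot R.
            × closes — contains both Q and \lnot Q.
          branch 1.1.2 (add S):
            × closes — contains both S and \lnot S.
      branch 1.2 (add \lnot \lnot R):
        × closes — contains both R and \lnot R.
  branch 2 (add R):
    × closes — contains both R and \lnot R.
All 4 branches close.
Every branch closed, so the negation is unsatisfiable and the formula is valid.

Valid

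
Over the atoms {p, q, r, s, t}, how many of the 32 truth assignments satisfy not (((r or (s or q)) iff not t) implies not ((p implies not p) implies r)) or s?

22

Initial set: {(not (((r or (s or q)) iff not t) implies not ((p implies not p) implies r)) or s)}.
(not (((r or (s or q)) iff not t) implies not ((p implies not p) implies r)) or s): β-rule — branch into not (((r or (s or q)) iff not t) implies not ((p implies not p) implies r))  //  s.
  branch 1 (add not (((r or (s or q)) iff not t) implies not ((p implies not p) implies r))):
    not (((r or (s or q)) iff not t) implies not ((p implies not p) implies r)): α-rule — add ((r or (s or q)) iff not t), not not ((p implies not p) implies r).
    ((r or (s or q)) iff not t): β-rule — branch into (r or (s or q)), not t  //  not (r or (s or q)), not not t.
      branch 1.1 (add (r or (s or q)), not t):
        not not ((p implies not p) implies r): β-rule — branch into not (p implies not p)  //  r.
          branch 1.1.1 (add not (p implies not p)):
            not (p implies not p): α-rule — add p, not not p.
            (r or (s or q)): β-rule — branch into r  //  (s or q).
              branch 1.1.1.1 (add r):
                ○ open, literals {p=1, r=1, t=0}.
              branch 1.1.1.2 (add (s or q)):
                (s or q): β-rule — branch into s  //  q.
                  branch 1.1.1.2.1 (add s):
                    ○ open, literals {p=1, s=1, t=0}.
                  branch 1.1.1.2.2 (add q):
                    ○ open, literals {p=1, q=1, t=0}.
          branch 1.1.2 (add r):
            (r or (s or q)): β-rule — branch into r  //  (s or q).
              branch 1.1.2.1 (add r):
                ○ open, literals {r=1, t=0}.
              branch 1.1.2.2 (add (s or q)):
                (s or q): β-rule — branch into s  //  q.
                  branch 1.1.2.2.1 (add s):
                    ○ open, literals {r=1, s=1, t=0}.
                  branch 1.1.2.2.2 (add q):
                    ○ open, literals {q=1, r=1, t=0}.
      branch 1.2 (add not (r or (s or q)), not not t):
        not (r or (s or q)): α-rule — add not r, not (s or q).
        not (s or q): α-rule — add not s, not q.
        not not ((p implies not p) implies r): β-rule — branch into not (p implies not p)  //  r.
          branch 1.2.1 (add not (p implies not p)):
            not (p implies not p): α-rule — add p, not not p.
            ○ open, literals {p=1, q=0, r=0, s=0, t=1}.
          branch 1.2.2 (add r):
            × closes — contains both r and not r.
  branch 2 (add s):
    ○ open, literals {s=1}.
1 branch closed, 8 open.
Each open branch fixes some atoms; the unmentioned ones are free. Counting distinct full assignments: branch {p=1, r=1, t=0} (q, s) contributes 4 new; branch {p=1, s=1, t=0} (q, r) contributes 2 new; branch {p=1, q=1, t=0} (r, s) contributes 1 new; branch {r=1, t=0} (p, q, s) contributes 4 new; branch {r=1, s=1, t=0} (p, q) contributes 0 new; branch {q=1, r=1, t=0} (p, s) contributes 0 new; branch {p=1, q=0, r=0, s=0, t=1} (none free) contributes 1 new; branch {s=1} (p, q, r, t) contributes 10 new. Total: 22.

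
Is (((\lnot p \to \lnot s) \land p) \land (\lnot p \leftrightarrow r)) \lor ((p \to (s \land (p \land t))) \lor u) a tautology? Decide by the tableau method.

Not valid

Assume the negation and expand:
Initial set: {\lnot ((((\lnot p \to \lnot s) \land p) \land (\lnot p \leftrightarrow r)) \lor ((p \to (s \land (p \land t))) \lor u))}.
\lnot ((((\lnot p \to \lnot s) \land p) \land (\lnot p \leftrightarrow r)) \lor ((p \to (s \land (p \land t))) \lor u)): α-rule — add \lnot (((\lnot p \to \lnot s) \land p) \land (\lnot p \leftrightarrow r)), \lnot ((p \to (s \land (p \land t))) \lor u).
\lnot ((p \to (s \land (p \land t))) \lor u): α-rule — add \lnot (p \to (s \land (p \land t))), \lnot u.
\lnot (p \to (s \land (p \land t))): α-rule — add p, \lnot (s \land (p \land t)).
\lnot (((\lnot p \to \lnot s) \land p) \land (\lnot p \leftrightarrow r)): β-rule — branch into \lnot ((\lnot p \to \lnot s) \land p)  //  \lnot (\lnot p \leftrightarrow r).
  branch 1 (add \lnot ((\lnot p \to \lnot s) \land p)):
    \lnot (s \land (p \land t)): β-rule — branch into \lnot s  //  \lnot (p \land t).
      branch 1.1 (add \lnot s):
        \lnot ((\lnot p \to \lnot s) \land p): β-rule — branch into \lnot (\lnot p \to \lnot s)  //  \lnot p.
          branch 1.1.1 (add \lnot (\lnot p \to \lnot s)):
            \lnot (\lnot p \to \lnot s): α-rule — add \lnot p, \lnot \lnot s.
            × closes — contains both p and \lnot p.
          branch 1.1.2 (add \lnot p):
            × closes — contains both p and \lnot p.
      branch 1.2 (add \lnot (p \land t)):
        \lnot ((\lnot p \to \lnot s) \land p): β-rule — branch into \lnot (\lnot p \to \lnot s)  //  \lnot p.
          branch 1.2.1 (add \lnot (\lnot p \to \lnot s)):
            \lnot (\lnot p \to \lnot s): α-rule — add \lnot p, \lnot \lnot s.
            × closes — contains both p and \lnot p.
          branch 1.2.2 (add \lnot p):
            × closes — contains both p and \lnot p.
  branch 2 (add \lnot (\lnot p \leftrightarrow r)):
    \lnot (s \land (p \land t)): β-rule — branch into \lnot s  //  \lnot (p \land t).
      branch 2.1 (add \lnot s):
        \lnot (\lnot p \leftrightarrow r): β-rule — branch into \lnot p, \lnot r  //  \lnot \lnot p, r.
          branch 2.1.1 (add \lnot p, \lnot r):
            × closes — contains both p and \lnot p.
          branch 2.1.2 (add \lnot \lnot p, r):
            ○ open, literals {p=1, r=1, s=0, u=0}.
      branch 2.2 (add \lnot (p \land t)):
        \lnot (\lnot p \leftrightarrow r): β-rule — branch into \lnot p, \lnot r  //  \lnot \lnot p, r.
          branch 2.2.1 (add \lnot p, \lnot r):
            × closes — contains both p and \lnot p.
          branch 2.2.2 (add \lnot \lnot p, r):
            \lnot (p \land t): β-rule — branch into \lnot p  //  \lnot t.
              branch 2.2.2.1 (add \lnot p):
                × closes — contains both p and \lnot p.
              branch 2.2.2.2 (add \lnot t):
                ○ open, literals {p=1, r=1, t=0, u=0}.
7 branches closed, 2 open.
An open branch gives a countermodel: p=1, r=1, s=0, u=0 (unmentioned atoms arbitrary); under it the original formula is false.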